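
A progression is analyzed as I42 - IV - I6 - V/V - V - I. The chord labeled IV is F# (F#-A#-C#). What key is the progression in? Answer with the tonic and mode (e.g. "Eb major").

C# major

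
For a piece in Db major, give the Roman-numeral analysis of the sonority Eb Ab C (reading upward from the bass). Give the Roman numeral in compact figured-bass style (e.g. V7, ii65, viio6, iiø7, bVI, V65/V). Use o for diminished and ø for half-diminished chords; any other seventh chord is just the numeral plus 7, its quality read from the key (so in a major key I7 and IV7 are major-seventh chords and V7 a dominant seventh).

V64

Stacked in thirds the chord is Ab-C-Eb: a major triad on Ab.
Ab is scale degree 5 in Db major, and a major triad on that degree is written V.
With Eb in the bass the chord is in second inversion, so the figured bass is 64.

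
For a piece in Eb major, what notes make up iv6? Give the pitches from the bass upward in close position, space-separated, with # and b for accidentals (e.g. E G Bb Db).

iv6 is the minor subdominant, borrowed from the parallel minor. In Eb major that root is Ab.
So the chord is Ab-Cb-Eb, a minor triad.
With the 6 figure the chord is in first inversion; from the bass Cb upward in close position it reads Cb-Eb-Ab.

Cb Eb Ab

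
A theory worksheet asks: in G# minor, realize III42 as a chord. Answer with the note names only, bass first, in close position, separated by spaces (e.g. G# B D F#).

A# B D# F#

The numeral's case and figure indicate a major seventh chord. In G# minor its root, the mediant, is B.
That chord is spelled B-D#-F#-A#.
With the 42 figure the chord is in third inversion; from the bass A# upward in close position it reads A#-B-D#-F#.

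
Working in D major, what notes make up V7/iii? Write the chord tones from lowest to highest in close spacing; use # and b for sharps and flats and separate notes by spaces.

V7/iii is a secondary dominant — the dominant seventh of iii. iii in D major is F#, so the applied chord's root is C#, a perfect fifth above.
Building a dominant seventh chord on C# gives C#-E#-G#-B.

C# E# G# B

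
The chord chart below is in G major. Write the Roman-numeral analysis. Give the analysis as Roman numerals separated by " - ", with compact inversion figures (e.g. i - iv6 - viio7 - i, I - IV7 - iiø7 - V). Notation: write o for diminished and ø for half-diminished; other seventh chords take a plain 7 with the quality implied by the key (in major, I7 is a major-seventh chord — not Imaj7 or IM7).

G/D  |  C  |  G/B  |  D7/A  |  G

G/D: major triad on G = scale degree 1 → I64.
C: major triad on C = scale degree 4 → IV.
G/B: root G is the tonic; major triad there is I6.
D7/A has root D, degree 5 in G major, so V43.
G: root G is the tonic; major triad there is I.

I64 - IV - I6 - V43 - I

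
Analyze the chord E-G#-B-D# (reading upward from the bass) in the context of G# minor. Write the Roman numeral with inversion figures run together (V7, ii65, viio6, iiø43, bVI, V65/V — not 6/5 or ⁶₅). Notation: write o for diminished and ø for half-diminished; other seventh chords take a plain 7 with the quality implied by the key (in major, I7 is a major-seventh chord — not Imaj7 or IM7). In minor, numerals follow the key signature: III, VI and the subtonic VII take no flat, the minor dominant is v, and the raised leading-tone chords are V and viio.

Stacked in thirds the chord is E-G#-B-D#: a major seventh chord on E.
E is scale degree 6 in G# minor, and a major seventh chord on that degree is written VI7.

VI7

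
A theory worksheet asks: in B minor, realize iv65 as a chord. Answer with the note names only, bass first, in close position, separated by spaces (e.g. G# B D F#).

G B D E

In B minor, the fourth degree is E, and the diatonic chord built there is a minor seventh chord.
Stacking thirds from E gives E-G-B-D.
The figured bass 65 indicates first inversion, placing the third (G) in the bass: G-B-D-E.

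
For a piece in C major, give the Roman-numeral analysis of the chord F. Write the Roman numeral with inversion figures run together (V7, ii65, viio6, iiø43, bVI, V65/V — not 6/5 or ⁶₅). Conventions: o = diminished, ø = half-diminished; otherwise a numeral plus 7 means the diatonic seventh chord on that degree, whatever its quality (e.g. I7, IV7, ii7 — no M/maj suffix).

IV

The pitches F-A-C form a major triad rooted on F.
F is scale degree 4 in C major, and a major triad on that degree is written IV.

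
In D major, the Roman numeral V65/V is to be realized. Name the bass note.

G#

The applied chord V65/V is rooted on E: E-G#-B-D.
The figure 65 means first inversion — the third is in the bass.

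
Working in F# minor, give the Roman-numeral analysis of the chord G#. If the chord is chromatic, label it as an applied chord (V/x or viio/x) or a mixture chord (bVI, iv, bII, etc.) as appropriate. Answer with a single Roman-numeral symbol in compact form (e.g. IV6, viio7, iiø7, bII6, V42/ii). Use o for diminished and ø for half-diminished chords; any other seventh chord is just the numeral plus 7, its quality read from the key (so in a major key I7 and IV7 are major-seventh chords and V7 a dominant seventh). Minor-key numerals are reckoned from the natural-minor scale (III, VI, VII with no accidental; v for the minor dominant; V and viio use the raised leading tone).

V/V

Stacked in thirds the chord is G#-B#-D#: a major triad on G#.
G# is not a diatonic chord root with this quality in F# minor, but it lies a perfect fifth above C# (V), so the chord functions as an applied dominant of V.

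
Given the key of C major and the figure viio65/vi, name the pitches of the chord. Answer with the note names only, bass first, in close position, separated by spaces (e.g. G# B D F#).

The slash marks an applied leading-tone chord: viio of vi. In C major, vi is A, so the leading tone to it is G#, a half step below.
Building a fully diminished seventh chord on G# gives G#-B-D-F.
The figured bass 65 indicates first inversion, placing the third (B) in the bass: B-D-F-G#.

B D F G#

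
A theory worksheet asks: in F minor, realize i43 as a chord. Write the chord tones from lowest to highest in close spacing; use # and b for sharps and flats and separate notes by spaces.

The numeral's case and figure indicate a minor seventh chord. In F minor its root, scale degree 1, is F.
That chord is spelled F-Ab-C-Eb.
With the 43 figure the chord is in second inversion; from the bass C upward in close position it reads C-Eb-F-Ab.

C Eb F Ab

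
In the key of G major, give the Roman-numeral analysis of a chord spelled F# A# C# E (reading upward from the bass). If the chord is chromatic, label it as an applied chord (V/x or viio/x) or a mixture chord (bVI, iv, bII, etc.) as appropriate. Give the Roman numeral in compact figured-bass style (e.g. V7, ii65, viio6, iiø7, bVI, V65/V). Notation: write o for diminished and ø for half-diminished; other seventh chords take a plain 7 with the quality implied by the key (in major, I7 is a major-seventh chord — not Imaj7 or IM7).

V7/iii

Stacked in thirds the chord is F#-A#-C#-E: a dominant seventh chord on F#.
F# is not a diatonic chord root with this quality in G major, but it lies a perfect fifth above B (iii), so the chord functions as an applied dominant of iii.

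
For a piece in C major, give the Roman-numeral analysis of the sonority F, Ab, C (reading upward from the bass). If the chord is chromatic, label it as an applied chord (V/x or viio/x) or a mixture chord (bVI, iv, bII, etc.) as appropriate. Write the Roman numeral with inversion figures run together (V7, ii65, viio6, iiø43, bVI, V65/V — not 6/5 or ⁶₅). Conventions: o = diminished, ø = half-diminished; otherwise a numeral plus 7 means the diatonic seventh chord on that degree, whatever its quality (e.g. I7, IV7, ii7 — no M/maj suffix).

iv

Stacked in thirds the chord is F-Ab-C: a minor triad on F.
F is the fourth degree of C major. This is the minor subdominant, borrowed from the parallel minor.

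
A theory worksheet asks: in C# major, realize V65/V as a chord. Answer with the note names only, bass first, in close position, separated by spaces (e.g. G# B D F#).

The slash means an applied dominant: we want the dominant of V. In C# major, V is G# major, and its dominant is built on D#.
Building a dominant seventh chord on D# gives D#-F##-A#-C#.
With the 65 figure the chord is in first inversion; from the bass F## upward in close position it reads F##-A#-C#-D#.

F## A# C# D#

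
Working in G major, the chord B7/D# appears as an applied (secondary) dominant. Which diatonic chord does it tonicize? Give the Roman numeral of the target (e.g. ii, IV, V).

vi

The chord is a dominant seventh chord on B.
A dominant resolves down a perfect fifth: B → E. In G major, E is scale degree 6, i.e. vi.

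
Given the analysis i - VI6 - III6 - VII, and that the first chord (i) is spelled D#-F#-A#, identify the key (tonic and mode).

D# minor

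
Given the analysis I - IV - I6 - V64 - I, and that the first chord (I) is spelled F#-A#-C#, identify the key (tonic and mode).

F# major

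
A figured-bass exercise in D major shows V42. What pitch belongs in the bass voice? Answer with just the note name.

V in D major has root A; the chord is A-C#-E-G.
The figure 42 means third inversion — the seventh is in the bass.

G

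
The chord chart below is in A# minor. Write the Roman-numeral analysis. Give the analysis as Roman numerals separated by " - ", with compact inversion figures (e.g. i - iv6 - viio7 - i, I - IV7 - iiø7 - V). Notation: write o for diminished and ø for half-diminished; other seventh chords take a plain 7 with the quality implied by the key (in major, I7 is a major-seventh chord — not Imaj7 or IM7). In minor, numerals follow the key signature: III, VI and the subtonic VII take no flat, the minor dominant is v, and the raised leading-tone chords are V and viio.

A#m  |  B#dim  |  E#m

A#m: minor triad on A# = scale degree 1 → i.
B#dim has root B#, degree 2 in A# minor, so iio.
E#m: minor triad on E# = scale degree 5 → v.

i - iio - v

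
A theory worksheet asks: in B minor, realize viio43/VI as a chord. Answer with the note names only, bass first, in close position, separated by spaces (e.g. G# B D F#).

C Eb F# A

viio43/VI is a secondary leading-tone chord. The target VI is G in B minor; the applied chord is rooted a semitone below, on F#.
Building a fully diminished seventh chord on F# gives F#-A-C-Eb.
The figured bass 43 indicates second inversion, placing the fifth (C) in the bass: C-Eb-F#-A.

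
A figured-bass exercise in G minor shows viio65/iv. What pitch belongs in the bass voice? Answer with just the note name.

D

The applied chord viio65/iv is rooted on B: B-D-F-Ab.
The figure 65 means first inversion — the third is in the bass.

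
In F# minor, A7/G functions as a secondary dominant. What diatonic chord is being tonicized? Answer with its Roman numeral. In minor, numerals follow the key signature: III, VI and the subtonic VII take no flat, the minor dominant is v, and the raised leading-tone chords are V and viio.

VI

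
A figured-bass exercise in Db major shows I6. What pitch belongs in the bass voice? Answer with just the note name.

I in Db major has root Db; the chord is Db-F-Ab.
The figure 6 means first inversion — the third is in the bass.

F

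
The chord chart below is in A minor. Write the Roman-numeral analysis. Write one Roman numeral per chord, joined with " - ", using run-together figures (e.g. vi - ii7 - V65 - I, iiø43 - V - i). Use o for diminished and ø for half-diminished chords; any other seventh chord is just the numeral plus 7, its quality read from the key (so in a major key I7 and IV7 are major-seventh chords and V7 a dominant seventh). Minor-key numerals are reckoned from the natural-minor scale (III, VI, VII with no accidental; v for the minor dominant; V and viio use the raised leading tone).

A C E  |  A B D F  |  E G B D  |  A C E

i - iiø42 - v7 - i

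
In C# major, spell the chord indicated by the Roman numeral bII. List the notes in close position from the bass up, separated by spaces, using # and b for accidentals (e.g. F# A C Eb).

D F# A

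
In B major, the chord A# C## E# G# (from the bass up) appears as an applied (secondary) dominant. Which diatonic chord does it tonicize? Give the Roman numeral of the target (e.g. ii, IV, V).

The chord is a dominant seventh chord on A#.
A dominant resolves down a perfect fifth: A# → D#. In B major, D# is scale degree 3, i.e. iii.

iii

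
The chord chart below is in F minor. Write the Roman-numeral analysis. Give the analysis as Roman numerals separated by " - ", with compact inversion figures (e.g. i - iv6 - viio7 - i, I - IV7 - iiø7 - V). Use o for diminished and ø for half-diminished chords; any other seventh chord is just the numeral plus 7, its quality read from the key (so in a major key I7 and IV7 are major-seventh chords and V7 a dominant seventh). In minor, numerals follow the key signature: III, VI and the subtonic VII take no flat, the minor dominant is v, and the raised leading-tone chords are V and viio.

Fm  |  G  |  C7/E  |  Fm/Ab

Fm: minor triad on F = scale degree 1 → i.
G: a major triad on G, the applied dominant of V → V/V.
C7/E: root C is the dominant; dominant seventh chord there is V65.
Fm/Ab: minor triad on F = scale degree 1 → i6.

i - V/V - V65 - i6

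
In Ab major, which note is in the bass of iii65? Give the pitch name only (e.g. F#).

iii in Ab major has root C; the chord is C-Eb-G-Bb.
The figure 65 means first inversion — the third is in the bass.

Eb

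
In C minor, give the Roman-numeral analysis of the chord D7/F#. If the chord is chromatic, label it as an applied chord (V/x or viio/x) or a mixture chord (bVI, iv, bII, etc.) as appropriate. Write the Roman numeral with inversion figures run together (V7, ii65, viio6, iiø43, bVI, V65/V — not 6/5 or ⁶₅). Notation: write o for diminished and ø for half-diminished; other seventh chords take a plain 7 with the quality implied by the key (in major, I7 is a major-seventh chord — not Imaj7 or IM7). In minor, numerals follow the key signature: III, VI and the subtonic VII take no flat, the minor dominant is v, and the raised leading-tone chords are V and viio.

V65/V

The pitches D-F#-A-C form a dominant seventh chord rooted on D.
D is not a diatonic chord root with this quality in C minor, but it lies a perfect fifth above G (V), so the chord functions as an applied dominant of V.
With F# in the bass the chord is in first inversion, so the figured bass is 65.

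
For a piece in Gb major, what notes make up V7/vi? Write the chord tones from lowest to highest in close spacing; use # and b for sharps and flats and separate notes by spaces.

The slash means an applied dominant: we want the dominant of vi. In Gb major, vi is Eb minor, and its dominant is built on Bb.
Building a dominant seventh chord on Bb gives Bb-D-F-Ab.

Bb D F Ab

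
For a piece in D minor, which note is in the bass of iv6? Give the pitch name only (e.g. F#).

Bb

iv in D minor has root G; the chord is G-Bb-D.
The figure 6 means first inversion — the third is in the bass.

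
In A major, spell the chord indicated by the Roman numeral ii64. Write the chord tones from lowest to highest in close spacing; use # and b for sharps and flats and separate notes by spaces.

F# B D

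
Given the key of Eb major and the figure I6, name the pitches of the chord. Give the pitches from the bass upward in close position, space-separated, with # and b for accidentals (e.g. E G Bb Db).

G Bb Eb

In Eb major, the first degree is Eb, and the diatonic chord built there is a major triad.
That chord is spelled Eb-G-Bb.
The figured bass 6 indicates first inversion, placing the third (G) in the bass: G-Bb-Eb.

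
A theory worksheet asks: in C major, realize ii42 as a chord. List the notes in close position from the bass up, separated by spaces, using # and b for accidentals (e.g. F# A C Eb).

The numeral's case and figure indicate a minor seventh chord. In C major its root, scale degree 2, is D.
That chord is spelled D-F-A-C.
The figured bass 42 indicates third inversion, placing the seventh (C) in the bass: C-D-F-A.

C D F A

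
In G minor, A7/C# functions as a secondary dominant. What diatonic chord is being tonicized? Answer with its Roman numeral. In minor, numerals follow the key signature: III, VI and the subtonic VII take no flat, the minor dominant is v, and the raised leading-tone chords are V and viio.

The chord is a dominant seventh chord on A.
A dominant resolves down a perfect fifth: A → D. In G minor, D is scale degree 5, i.e. V.

V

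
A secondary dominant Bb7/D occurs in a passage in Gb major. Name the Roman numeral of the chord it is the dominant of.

vi

The chord is a dominant seventh chord on Bb.
A dominant resolves down a perfect fifth: Bb → Eb. In Gb major, Eb is scale degree 6, i.e. vi.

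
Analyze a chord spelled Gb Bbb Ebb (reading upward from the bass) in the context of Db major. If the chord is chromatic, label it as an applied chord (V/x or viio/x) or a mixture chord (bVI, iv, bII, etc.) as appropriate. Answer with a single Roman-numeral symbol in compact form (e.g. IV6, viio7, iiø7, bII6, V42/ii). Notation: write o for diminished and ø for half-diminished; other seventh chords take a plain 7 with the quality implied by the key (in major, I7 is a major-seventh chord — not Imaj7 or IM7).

Stacked in thirds the chord is Ebb-Gb-Bbb: a major triad on Ebb.
Ebb is the lowered second degree of Db major (diatonic 2 would be Eb). This is the Neapolitan sixth — a major triad on the lowered second degree, here in its customary first inversion.
With Gb in the bass the chord is in first inversion, so the figured bass is 6.

bII6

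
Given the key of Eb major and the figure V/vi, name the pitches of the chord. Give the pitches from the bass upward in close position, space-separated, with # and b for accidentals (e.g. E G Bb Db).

G B D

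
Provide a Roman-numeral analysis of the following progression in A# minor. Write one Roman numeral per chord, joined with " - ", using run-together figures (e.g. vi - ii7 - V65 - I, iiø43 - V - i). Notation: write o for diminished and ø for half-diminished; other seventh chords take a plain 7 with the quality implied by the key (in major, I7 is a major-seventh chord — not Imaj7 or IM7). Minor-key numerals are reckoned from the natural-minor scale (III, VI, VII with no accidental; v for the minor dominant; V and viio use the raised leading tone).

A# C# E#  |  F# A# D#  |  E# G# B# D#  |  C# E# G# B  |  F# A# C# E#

i - iv6 - v7 - V7/VI - VI7

A#-C#-E#: root A# is the tonic; minor triad there is i.
F#-A#-D#: minor triad on D# = scale degree 4 → iv6.
E#-G#-B#-D#: root E# is the dominant; minor seventh chord there is v7.
C#-E#-G#-B: a dominant seventh chord on C#, the applied dominant of VI → V7/VI.
F#-A#-C#-E# has root F#, degree 6 in A# minor, so VI7.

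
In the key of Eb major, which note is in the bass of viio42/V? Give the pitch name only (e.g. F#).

The applied chord viio42/V is rooted on A: A-C-Eb-Gb.
The figure 42 means third inversion — the seventh is in the bass.

Gb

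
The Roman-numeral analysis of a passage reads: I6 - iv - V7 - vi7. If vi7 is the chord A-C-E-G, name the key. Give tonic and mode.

vi7 is given as A-C-E-G — a minor seventh chord with root A.
vi7 on A implies A is the submediant; that puts the tonic at C, and the lowercase numeral fits major mode.

C major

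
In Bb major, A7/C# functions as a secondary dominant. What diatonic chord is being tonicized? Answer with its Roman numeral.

The chord is a dominant seventh chord on A.
A dominant resolves down a perfect fifth: A → D. In Bb major, D is scale degree 3, i.e. iii.

iii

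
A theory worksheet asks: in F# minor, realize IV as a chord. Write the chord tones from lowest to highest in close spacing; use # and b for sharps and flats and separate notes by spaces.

B D# F#

Scale degree 4 in F# minor is B; here the chord built on it is altered to a major triad. IV is the major subdominant, borrowed from the parallel major.
So the chord is B-D#-F#, a major triad.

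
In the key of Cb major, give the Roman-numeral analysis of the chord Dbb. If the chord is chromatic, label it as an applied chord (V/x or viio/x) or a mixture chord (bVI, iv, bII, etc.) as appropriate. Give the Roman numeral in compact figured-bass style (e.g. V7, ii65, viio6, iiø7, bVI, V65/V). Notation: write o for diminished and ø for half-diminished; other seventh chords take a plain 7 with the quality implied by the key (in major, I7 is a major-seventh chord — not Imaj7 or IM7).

bII

Stacked in thirds the chord is Dbb-Fb-Abb: a major triad on Dbb.
Dbb is the lowered second degree of Cb major (diatonic 2 would be Db). This is the Neapolitan chord — a major triad on the lowered second degree.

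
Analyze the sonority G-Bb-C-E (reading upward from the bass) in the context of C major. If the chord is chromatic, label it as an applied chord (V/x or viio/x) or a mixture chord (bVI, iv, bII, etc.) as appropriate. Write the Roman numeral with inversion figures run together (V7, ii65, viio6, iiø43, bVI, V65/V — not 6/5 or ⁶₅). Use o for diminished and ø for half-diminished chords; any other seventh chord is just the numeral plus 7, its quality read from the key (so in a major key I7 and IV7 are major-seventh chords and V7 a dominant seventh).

Stacked in thirds the chord is C-E-G-Bb: a dominant seventh chord on C.
C is not a diatonic chord root with this quality in C major, but it lies a perfect fifth above F (IV), so the chord functions as an applied dominant of IV.
With G in the bass the chord is in second inversion, so the figured bass is 43.

V43/IV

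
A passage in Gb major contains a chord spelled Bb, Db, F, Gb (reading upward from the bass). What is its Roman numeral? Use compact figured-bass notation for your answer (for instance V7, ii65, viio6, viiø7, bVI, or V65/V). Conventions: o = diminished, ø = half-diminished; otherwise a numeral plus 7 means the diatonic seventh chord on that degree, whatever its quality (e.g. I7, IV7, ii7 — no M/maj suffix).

I65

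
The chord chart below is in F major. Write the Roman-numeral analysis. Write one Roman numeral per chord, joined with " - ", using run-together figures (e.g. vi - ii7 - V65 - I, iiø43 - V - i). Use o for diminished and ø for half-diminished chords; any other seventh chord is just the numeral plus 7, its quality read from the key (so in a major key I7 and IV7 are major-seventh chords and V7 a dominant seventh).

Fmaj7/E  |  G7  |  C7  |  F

Fmaj7/E: major seventh chord on F = scale degree 1 → I42.
G7 is the secondary dominant of V (dominant seventh chord on G): V7/V.
C7: root C is the dominant; dominant seventh chord there is V7.
F: root F is the tonic; major triad there is I.

I42 - V7/V - V7 - I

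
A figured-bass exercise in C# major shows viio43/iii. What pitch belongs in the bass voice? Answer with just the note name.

The applied chord viio43/iii is rooted on D##: D##-F##-A#-C#.
The figure 43 means second inversion — the fifth is in the bass.

A#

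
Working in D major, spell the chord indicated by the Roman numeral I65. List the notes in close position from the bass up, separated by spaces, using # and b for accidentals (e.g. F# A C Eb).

F# A C# D

In D major, the first degree is D, and the diatonic chord built there is a major seventh chord.
That chord is spelled D-F#-A-C#.
The figured bass 65 indicates first inversion, placing the third (F#) in the bass: F#-A-C#-D.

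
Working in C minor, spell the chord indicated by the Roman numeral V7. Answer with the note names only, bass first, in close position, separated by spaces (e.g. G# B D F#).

In C minor, the fifth degree is G. The dominant is major (leading tone raised), so V is a dominant seventh chord.
Stacking thirds from G gives G-B-D-F.

G B D F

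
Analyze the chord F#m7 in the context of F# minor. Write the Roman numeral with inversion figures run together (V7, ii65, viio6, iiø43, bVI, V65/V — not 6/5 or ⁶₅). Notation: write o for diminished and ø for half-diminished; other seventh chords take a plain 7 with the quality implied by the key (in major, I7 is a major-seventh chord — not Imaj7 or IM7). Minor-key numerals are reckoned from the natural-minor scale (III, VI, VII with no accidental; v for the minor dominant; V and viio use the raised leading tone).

Stacked in thirds the chord is F#-A-C#-E: a minor seventh chord on F#.
F# is scale degree 1 in F# minor, and a minor seventh chord on that degree is written i7.

i7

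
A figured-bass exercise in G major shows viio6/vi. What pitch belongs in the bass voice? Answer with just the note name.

The applied chord viio6/vi is rooted on D#: D#-F#-A.
The figure 6 means first inversion — the third is in the bass.

F#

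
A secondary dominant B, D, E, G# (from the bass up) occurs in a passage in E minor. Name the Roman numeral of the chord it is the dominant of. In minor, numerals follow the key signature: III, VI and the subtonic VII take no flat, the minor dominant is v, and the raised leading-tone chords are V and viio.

The chord is a dominant seventh chord on E.
A dominant resolves down a perfect fifth: E → A. In E minor, A is scale degree 4, i.e. iv.

iv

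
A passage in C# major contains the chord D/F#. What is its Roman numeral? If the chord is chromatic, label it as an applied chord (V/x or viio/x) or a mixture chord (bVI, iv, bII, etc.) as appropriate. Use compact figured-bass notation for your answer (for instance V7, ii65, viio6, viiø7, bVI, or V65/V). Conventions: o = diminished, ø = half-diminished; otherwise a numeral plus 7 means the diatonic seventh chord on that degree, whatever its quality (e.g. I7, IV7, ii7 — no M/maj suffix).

bII6

Stacked in thirds the chord is D-F#-A: a major triad on D.
D is the lowered second degree of C# major (diatonic 2 would be D#). This is the Neapolitan sixth — a major triad on the lowered second degree, here in its customary first inversion.
With F# in the bass the chord is in first inversion, so the figured bass is 6.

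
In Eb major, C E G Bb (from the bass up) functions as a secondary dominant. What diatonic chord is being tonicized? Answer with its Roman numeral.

The chord is a dominant seventh chord on C.
A dominant resolves down a perfect fifth: C → F. In Eb major, F is scale degree 2, i.e. ii.

ii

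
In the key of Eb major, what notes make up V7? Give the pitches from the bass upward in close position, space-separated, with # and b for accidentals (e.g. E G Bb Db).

Bb D F Ab

In Eb major, scale degree 5 is Bb, and the diatonic chord built there is a dominant seventh chord.
That chord is spelled Bb-D-F-Ab.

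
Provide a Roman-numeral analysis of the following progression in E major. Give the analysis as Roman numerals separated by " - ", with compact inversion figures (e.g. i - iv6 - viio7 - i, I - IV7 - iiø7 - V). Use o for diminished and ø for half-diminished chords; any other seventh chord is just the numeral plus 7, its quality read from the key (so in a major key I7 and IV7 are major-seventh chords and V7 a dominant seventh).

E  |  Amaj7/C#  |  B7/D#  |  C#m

I - IV65 - V65 - vi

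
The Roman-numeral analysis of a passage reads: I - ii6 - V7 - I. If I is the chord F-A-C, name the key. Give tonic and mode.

F major

The anchor chord is a major triad on F, labeled I.
If F is scale degree 1 and the mode makes that degree carry a major triad, the tonic is F and the mode is major.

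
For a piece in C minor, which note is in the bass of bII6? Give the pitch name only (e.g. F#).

F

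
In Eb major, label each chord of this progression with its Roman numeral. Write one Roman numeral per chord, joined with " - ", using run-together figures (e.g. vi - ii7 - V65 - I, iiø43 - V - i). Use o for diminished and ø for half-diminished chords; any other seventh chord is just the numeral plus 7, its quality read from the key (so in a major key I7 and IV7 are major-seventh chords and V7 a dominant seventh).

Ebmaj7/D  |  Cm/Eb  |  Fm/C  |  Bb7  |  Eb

I42 - vi6 - ii64 - V7 - I

Ebmaj7/D: root Eb is the tonic; major seventh chord there is I42.
Cm/Eb has root C, degree 6 in Eb major, so vi6.
Fm/C has root F, degree 2 in Eb major, so ii64.
Bb7 has root Bb, degree 5 in Eb major, so V7.
Eb: major triad on Eb = scale degree 1 → I.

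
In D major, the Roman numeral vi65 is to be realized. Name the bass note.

D

vi in D major has root B; the chord is B-D-F#-A.
The figure 65 means first inversion — the third is in the bass.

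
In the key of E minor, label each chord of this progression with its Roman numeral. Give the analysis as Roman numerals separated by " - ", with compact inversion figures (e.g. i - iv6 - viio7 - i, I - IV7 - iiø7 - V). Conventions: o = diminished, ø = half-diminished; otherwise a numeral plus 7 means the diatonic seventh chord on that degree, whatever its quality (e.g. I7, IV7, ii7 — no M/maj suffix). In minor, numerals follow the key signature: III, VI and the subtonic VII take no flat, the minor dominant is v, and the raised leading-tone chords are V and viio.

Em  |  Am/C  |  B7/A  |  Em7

i - iv6 - V42 - i7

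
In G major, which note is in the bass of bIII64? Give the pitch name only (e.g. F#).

F

bIII in G major has root Bb; the chord is Bb-D-F.
The figure 64 means second inversion — the fifth is in the bass.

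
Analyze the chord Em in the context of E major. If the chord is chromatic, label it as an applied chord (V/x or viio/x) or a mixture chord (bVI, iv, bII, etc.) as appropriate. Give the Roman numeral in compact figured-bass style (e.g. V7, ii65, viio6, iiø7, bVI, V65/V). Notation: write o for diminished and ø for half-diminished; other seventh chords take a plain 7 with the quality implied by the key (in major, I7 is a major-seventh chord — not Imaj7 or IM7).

i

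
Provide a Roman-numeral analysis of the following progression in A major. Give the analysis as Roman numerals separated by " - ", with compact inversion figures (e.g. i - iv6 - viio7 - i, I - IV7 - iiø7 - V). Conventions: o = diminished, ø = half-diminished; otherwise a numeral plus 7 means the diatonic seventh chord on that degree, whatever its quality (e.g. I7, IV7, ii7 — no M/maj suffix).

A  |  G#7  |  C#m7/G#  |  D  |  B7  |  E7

A has root A, degree 1 in A major, so I.
G#7: chromatic; G# is V of iii, so V7/iii.
C#m7/G#: minor seventh chord on C# = scale degree 3 → iii43.
D: root D is the subdominant; major triad there is IV.
B7 is the secondary dominant of V (dominant seventh chord on B): V7/V.
E7: root E is the dominant; dominant seventh chord there is V7.

I - V7/iii - iii43 - IV - V7/V - V7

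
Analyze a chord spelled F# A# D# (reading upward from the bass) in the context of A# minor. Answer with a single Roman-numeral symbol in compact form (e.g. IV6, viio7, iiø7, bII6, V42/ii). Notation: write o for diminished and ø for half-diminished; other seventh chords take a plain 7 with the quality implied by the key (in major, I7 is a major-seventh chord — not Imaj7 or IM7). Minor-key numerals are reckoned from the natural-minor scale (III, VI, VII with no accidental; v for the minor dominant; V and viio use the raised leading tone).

The pitches D#-F#-A# form a minor triad rooted on D#.
In A# minor, D# is the subdominant; the diatonic minor triad there is iv.
With F# in the bass the chord is in first inversion, so the figured bass is 6.

iv6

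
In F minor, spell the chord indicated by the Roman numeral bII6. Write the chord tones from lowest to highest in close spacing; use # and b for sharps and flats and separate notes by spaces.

Scale degree 2 in F minor is G; lowering it a half step gives Gb. bII6 is the Neapolitan sixth — a major triad on the lowered second degree, here in its customary first inversion.
So the chord is Gb-Bb-Db.
The figured bass 6 indicates first inversion, placing the third (Bb) in the bass: Bb-Db-Gb.

Bb Db Gb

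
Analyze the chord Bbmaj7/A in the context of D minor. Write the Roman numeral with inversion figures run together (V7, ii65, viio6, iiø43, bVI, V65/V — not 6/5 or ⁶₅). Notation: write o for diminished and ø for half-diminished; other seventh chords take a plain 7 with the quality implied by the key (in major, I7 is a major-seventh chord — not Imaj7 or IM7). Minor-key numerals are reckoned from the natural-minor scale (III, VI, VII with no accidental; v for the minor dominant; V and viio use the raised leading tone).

The pitches Bb-D-F-A form a major seventh chord rooted on Bb.
In D minor, Bb is the submediant; the diatonic major seventh chord there is VI7.
With A in the bass the chord is in third inversion, so the figured bass is 42.

VI42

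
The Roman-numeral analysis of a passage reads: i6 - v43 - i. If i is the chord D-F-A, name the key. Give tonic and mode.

D minor

The chord Dm is a minor triad rooted on D; its label is i.
If D is scale degree 1 and the mode makes that degree carry a minor triad, the tonic is D and the mode is minor.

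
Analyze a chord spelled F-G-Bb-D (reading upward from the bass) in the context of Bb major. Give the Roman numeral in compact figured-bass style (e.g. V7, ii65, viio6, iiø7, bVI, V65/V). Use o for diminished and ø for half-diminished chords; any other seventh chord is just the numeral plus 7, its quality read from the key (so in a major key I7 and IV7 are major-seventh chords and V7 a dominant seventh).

The pitches G-Bb-D-F form a minor seventh chord rooted on G.
G is scale degree 6 in Bb major, and a minor seventh chord on that degree is written vi7.
With F in the bass the chord is in third inversion, so the figured bass is 42.

vi42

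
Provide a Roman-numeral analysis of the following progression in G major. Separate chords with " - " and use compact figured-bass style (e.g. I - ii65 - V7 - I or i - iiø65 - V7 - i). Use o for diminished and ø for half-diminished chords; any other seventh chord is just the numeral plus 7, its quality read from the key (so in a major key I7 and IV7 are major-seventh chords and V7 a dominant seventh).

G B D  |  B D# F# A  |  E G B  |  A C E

I - V7/vi - vi - ii

G-B-D: root G is the tonic; major triad there is I.
B-D#-F#-A: a dominant seventh chord on B, the applied dominant of vi → V7/vi.
E-G-B: root E is the submediant; minor triad there is vi.
A-C-E: root A is the supertonic; minor triad there is ii.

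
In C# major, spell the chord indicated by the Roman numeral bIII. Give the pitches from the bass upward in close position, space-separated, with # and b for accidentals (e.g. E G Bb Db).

E G# B

Scale degree 3 in C# major is E#; lowering it a half step gives E. bIII is a major triad on the lowered third degree, borrowed from the parallel minor.
So the chord is E-G#-B.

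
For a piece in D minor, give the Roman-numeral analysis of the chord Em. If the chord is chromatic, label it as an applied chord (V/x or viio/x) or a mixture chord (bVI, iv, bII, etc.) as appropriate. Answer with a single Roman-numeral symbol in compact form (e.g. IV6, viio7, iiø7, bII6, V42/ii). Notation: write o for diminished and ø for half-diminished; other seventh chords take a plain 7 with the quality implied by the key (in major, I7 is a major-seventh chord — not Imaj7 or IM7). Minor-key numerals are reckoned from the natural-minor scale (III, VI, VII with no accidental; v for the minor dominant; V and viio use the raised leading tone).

ii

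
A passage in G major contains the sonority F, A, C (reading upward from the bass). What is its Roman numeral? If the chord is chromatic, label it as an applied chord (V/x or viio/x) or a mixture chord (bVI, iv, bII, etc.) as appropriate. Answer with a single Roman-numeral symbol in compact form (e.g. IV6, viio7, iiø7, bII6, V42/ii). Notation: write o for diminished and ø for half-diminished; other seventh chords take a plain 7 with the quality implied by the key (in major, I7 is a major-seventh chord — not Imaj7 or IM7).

Stacked in thirds the chord is F-A-C: a major triad on F.
F is the lowered seventh degree of G major (diatonic 7 would be F#). This is a major triad on the lowered seventh degree (the subtonic), borrowed from the parallel minor.

bVII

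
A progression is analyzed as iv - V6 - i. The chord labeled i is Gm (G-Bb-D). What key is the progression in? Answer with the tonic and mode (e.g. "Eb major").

The chord Gm is a minor triad rooted on G; its label is i.
If G is scale degree 1 and the mode makes that degree carry a minor triad, the tonic is G and the mode is minor.

G minor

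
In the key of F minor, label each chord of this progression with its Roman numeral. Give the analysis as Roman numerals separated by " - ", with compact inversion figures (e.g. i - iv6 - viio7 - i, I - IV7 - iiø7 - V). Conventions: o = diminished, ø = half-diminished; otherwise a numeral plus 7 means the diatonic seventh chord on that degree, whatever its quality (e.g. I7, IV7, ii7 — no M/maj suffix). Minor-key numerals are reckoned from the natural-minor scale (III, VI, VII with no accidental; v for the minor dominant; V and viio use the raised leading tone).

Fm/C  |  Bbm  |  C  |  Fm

i64 - iv - V - i

Fm/C has root F, degree 1 in F minor, so i64.
Bbm: root Bb is the subdominant; minor triad there is iv.
C has root C, degree 5 in F minor, so V.
Fm has root F, degree 1 in F minor, so i.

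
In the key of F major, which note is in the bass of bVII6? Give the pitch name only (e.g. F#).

bVII in F major has root Eb; the chord is Eb-G-Bb.
The figure 6 means first inversion — the third is in the bass.

G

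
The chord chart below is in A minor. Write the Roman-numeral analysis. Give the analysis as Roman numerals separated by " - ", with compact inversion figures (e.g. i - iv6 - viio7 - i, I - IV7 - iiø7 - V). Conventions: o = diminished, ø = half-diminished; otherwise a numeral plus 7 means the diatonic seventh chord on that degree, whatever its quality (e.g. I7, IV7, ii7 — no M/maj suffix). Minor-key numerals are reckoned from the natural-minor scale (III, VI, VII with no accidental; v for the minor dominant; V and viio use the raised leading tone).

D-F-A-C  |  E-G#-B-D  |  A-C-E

iv7 - V7 - i

D-F-A-C: root D is the subdominant; minor seventh chord there is iv7.
E-G#-B-D has root E, degree 5 in A minor, so V7.
A-C-E has root A, degree 1 in A minor, so i.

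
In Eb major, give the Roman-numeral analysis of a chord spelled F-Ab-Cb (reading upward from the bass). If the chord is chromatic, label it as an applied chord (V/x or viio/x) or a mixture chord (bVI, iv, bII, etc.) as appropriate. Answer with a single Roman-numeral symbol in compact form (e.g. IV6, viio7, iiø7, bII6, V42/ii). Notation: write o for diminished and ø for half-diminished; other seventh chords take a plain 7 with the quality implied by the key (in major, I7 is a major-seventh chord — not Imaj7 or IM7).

The pitches F-Ab-Cb form a diminished triad rooted on F.
F is the second degree of Eb major. This is the diminished supertonic triad, borrowed from the parallel minor.

iio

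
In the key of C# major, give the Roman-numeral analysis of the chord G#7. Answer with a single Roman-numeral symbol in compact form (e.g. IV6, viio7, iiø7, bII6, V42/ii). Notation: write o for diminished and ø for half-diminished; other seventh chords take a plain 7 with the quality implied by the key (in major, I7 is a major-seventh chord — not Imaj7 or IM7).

V7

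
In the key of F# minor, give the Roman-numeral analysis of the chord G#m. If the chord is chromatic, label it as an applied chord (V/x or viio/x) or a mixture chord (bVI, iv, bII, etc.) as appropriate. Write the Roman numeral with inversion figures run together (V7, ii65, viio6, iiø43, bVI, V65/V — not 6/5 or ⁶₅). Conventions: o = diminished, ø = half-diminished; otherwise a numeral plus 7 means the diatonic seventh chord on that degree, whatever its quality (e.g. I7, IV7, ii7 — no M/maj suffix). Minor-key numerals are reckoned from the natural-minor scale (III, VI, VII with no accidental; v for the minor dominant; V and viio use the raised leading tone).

ii

Stacked in thirds the chord is G#-B-D#: a minor triad on G#.
G# is the second degree of F# minor. This is the minor supertonic, borrowed from the parallel major (the Dorian ii).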